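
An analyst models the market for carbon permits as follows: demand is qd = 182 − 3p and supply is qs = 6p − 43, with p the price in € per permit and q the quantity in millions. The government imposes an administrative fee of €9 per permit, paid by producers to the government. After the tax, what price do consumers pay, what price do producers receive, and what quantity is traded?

Consumers pay €31; producers receive €22; quantity = 89.

Without the tax, 182 − 3p = 6p − 43 gives 9p = 225, so p* = €25 and q* = 107.
With the tax collected from producers, supply shifts: qs = 6(p − 9) − 43.
New equilibrium: consumers pay €31, producers receive €22, q = 89. (Wedge: pb − ps = 9.)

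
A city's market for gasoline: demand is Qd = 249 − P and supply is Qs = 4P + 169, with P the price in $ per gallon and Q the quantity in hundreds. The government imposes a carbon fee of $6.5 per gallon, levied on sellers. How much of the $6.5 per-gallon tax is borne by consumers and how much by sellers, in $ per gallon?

Without the tax, 249 − P = 4P + 169 gives 5P = 80, so P* = $16 and Q* = 233.
With the tax collected from sellers, supply shifts: Qs = 4(P − 6.5) + 169.
Solving gives Q = 227.8 with consumers paying $21.2 and sellers receiving $14.7 (the $6.5 wedge).
Burden on consumers: $5.2; on sellers: $1.3. (They sum to $6.5.)
The less price-elastic side of the market bears the larger share of a per-unit tax.

Consumers bear $5.2 per gallon; sellers bear $1.3 per gallon.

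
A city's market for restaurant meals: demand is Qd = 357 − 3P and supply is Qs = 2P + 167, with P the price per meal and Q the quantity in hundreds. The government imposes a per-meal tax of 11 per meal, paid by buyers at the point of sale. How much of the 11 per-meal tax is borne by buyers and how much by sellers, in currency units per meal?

Before the tax: set 357 − 3P = 2P + 167 → P* = 38, Q* = 243.
With the tax collected from buyers, demand (in seller-price terms) shifts: Qd = 357 − 3(P + 11).
Solving gives Q = 229.8 with buyers paying 42.4 and sellers receiving 31.4 (the 11 wedge).
Burden on buyers: 4.4; on sellers: 6.6. (They sum to 11.)

Buyers bear 4.4 per meal; sellers bear 6.6 per meal.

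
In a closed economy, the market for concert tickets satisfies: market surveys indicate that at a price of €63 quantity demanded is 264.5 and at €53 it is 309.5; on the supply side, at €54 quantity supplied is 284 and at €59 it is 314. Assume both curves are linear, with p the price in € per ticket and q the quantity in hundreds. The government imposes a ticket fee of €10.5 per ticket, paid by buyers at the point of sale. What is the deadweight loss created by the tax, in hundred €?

Demand slope: (309.5 − 264.5)/(53 − 63) = -4.5, so qd = 548 − 4.5p.
Supply slope: (314 − 284)/(59 − 54) = 6, so qs = 6p − 40.
Without the tax, 548 − 4.5p = 6p − 40 gives 10.5p = 588, so p* = €56 and q* = 296.
With the tax collected from buyers, demand (in seller-price terms) shifts: qd = 548 − 4.5(p + 10.5).
New equilibrium: buyers pay €62, suppliers receive €51.5, q = 269. (Wedge: pb − ps = 10.5.)
Quantity falls by |ΔQ| = |296 − 269| = 27.
DWL = ½ · t · |ΔQ| = ½ · 10.5 · 27 = €141.75.

Deadweight loss = €141.75 hundred.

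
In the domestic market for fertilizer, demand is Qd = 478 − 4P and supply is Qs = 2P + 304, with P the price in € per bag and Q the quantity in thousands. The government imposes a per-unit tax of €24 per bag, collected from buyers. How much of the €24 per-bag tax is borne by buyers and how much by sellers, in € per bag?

Buyers bear €8 per bag; sellers bear €16 per bag.

Without the tax, 478 − 4P = 2P + 304 gives 6P = 174, so P* = €29 and Q* = 362.
With the tax collected from buyers, demand (in seller-price terms) shifts: Qd = 478 − 4(P + 24).
Solving gives Q = 330 with buyers paying €37 and sellers receiving €13 (the €24 wedge).
Burden on buyers: €8; on sellers: €16. (They sum to €24.)
The less price-elastic side of the market bears the larger share of a per-unit tax.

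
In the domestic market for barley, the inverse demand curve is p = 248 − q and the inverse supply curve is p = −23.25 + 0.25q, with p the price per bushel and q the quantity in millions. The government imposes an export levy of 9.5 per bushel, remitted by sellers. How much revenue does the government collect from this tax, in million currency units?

Rewrite in direct form: qd = 248 − p and qs = 4p + 93.
Before the tax: set 248 − p = 4p + 93 → p* = 31, q* = 217.
With the tax collected from sellers, supply shifts: qs = 4(p − 9.5) + 93.
Solving gives q = 209.4 with buyers paying 38.6 and sellers receiving 29.1 (the 9.5 wedge).
Revenue = t · Q = 9.5 · 209.4 = 1989.3.

Tax revenue = 1989.3 million.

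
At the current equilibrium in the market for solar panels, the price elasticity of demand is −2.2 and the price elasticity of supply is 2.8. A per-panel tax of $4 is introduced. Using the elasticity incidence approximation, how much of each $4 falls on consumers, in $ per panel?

Consumers bear ≈ $2.24 per panel.

Incidence ratio: consumers' share ≈ εs / (εs + |εd|) = 2.8 / (2.8 + 2.2) = 0.56.
So consumers bear ≈ 0.56 × $4 = $2.24; producers bear $1.76.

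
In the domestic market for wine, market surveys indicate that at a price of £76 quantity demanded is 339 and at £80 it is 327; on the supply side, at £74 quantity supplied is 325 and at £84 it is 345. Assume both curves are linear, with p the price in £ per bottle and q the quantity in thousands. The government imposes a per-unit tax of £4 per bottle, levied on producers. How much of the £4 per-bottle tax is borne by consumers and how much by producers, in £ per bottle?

Consumers bear £1.6 per bottle; producers bear £2.4 per bottle.

Demand slope: (327 − 339)/(80 − 76) = -3, so qd = 567 − 3p.
Supply slope: (345 − 325)/(84 − 74) = 2, so qs = 2p + 177.
Without the tax, 567 − 3p = 2p + 177 gives 5p = 390, so p* = £78 and q* = 333.
With the tax collected from producers, supply shifts: qs = 2(p − 4) + 177.
Solving gives q = 328.2 with consumers paying £79.6 and producers receiving £75.6 (the £4 wedge).
Burden on consumers: £1.6; on producers: £2.4. (They sum to £4.)
The less price-elastic side of the market bears the larger share of a per-unit tax.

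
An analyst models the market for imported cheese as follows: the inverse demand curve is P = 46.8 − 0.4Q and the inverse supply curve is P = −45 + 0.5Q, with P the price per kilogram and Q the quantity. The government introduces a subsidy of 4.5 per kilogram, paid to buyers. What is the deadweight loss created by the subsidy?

Deadweight loss = 11.25.

Inverting to Q(P) form: Qd = 117 − 2.5P; Qs = 2P + 90.
Without the subsidy, 117 − 2.5P = 2P + 90 gives 4.5P = 27, so P* = 6 and Q* = 102.
With a per-unit subsidy paid to buyers, each effectively pays P − 4.5, so demand becomes Qd = 117 − 2.5(P − 4.5).
New equilibrium: buyers pay 4, producers receive 8.5, Q = 107. (Wedge: Pb − Ps = −4.5.)
Quantity rises by |ΔQ| = |102 − 107| = 5.
DWL = ½ · t · |ΔQ| = ½ · 4.5 · 5 = 11.25.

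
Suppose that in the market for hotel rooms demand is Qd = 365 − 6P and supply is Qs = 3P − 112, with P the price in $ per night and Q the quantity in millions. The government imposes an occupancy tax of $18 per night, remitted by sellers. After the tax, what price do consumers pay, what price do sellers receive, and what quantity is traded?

Consumers pay $59; sellers receive $41; quantity = 11.

Before the tax: set 365 − 6P = 3P − 112 → P* = $53, Q* = 47.
With the tax collected from sellers, supply shifts: Qs = 3(P − 18) − 112.
New equilibrium: consumers pay $59, sellers receive $41, Q = 11. (Wedge: Pb − Ps = 18.)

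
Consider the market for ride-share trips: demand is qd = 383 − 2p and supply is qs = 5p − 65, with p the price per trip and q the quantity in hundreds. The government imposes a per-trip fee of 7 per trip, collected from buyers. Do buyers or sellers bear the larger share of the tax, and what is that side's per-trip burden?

Buyers bear the larger share: 5 per trip.

Before the tax: set 383 − 2p = 5p − 65 → p* = 64, q* = 255.
With the tax collected from buyers, demand (in seller-price terms) shifts: qd = 383 − 2(p + 7).
Solving gives q = 245 with buyers paying 69 and sellers receiving 62 (the 7 wedge).
Per-trip burden: buyers 5, sellers 2.
Buyers take the larger share because demand is less price-elastic here (demand slope 2 vs supply slope 5).
The less price-elastic side of the market bears the larger share of a per-unit tax.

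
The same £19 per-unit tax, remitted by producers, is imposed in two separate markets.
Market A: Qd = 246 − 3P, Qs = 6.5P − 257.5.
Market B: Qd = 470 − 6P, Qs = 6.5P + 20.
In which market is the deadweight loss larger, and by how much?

Market B, by £192.66.

Market A: pre-tax P* = £53, Q* = 87; post-tax Q = 48; deadweight loss = £370.5.
Market B: pre-tax P* = £36, Q* = 254; post-tax Q = 194.72; deadweight loss = £563.16.
Difference: £370.5 vs £563.16 → market B is larger by £192.66.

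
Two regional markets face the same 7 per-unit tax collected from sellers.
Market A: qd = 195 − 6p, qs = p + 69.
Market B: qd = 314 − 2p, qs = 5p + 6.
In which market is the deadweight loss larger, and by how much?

Market A: pre-tax p* = 18, q* = 87; post-tax q = 81; deadweight loss = 21.
Market B: pre-tax p* = 44, q* = 226; post-tax q = 216; deadweight loss = 35.
Difference: 21 vs 35 → market B is larger by 14.

Market B, by 14.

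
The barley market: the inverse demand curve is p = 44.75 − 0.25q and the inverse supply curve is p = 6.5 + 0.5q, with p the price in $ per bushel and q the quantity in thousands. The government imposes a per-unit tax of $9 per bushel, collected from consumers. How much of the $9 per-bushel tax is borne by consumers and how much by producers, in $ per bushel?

Consumers bear $3 per bushel; producers bear $6 per bushel.

Inverting to q(p) form: qd = 179 − 4p; qs = 2p − 13.
Before the tax: set 179 − 4p = 2p − 13 → p* = $32, q* = 51.
With the tax collected from consumers, demand (in seller-price terms) shifts: qd = 179 − 4(p + 9).
Solving gives q = 39 with consumers paying $35 and producers receiving $26 (the $9 wedge).
Burden on consumers: $3; on producers: $6. (They sum to $9.)
The less price-elastic side of the market bears the larger share of a per-unit tax.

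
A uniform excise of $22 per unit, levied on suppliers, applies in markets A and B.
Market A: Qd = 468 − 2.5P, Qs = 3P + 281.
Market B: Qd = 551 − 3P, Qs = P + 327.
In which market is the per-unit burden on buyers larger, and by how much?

Market A, by $6.5.

Market A: pre-tax P* = $34, Q* = 383; post-tax Q = 353; per-unit burden on buyers = $12.
Market B: pre-tax P* = $56, Q* = 383; post-tax Q = 366.5; per-unit burden on buyers = $5.5.
Difference: $12 vs $5.5 → market A is larger by $6.5.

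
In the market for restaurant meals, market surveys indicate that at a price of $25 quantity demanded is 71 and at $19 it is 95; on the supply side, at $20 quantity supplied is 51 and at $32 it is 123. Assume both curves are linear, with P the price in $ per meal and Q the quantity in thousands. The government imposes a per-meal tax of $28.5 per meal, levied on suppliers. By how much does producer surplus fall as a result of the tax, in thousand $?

Demand slope: (95 − 71)/(19 − 25) = -4, so Qd = 171 − 4P.
Supply slope: (123 − 51)/(32 − 20) = 6, so Qs = 6P − 69.
Without the tax, 171 − 4P = 6P − 69 gives 10P = 240, so P* = $24 and Q* = 75.
With the tax collected from suppliers, supply shifts: Qs = 6(P − 28.5) − 69.
Solving gives Q = 6.6 with buyers paying $41.1 and suppliers receiving $12.6 (the $28.5 wedge).
ΔPS is the trapezoid between Q = 6.6 and Q = 75 of height $11.4: ½ · (75 + 6.6) · 11.4 = $465.12.

Producer surplus falls by $465.12 thousand.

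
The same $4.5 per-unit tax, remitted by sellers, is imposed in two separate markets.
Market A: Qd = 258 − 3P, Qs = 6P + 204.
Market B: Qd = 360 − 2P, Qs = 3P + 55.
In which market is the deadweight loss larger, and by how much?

Market A: pre-tax P* = $6, Q* = 240; post-tax Q = 231; deadweight loss = $20.25.
Market B: pre-tax P* = $61, Q* = 238; post-tax Q = 232.6; deadweight loss = $12.15.
Difference: $20.25 vs $12.15 → market A is larger by $8.1.

Market A, by $8.1.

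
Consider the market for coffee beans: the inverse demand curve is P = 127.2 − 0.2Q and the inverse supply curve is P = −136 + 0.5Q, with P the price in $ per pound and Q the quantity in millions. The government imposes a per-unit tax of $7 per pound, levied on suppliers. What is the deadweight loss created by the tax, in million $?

Rewrite in direct form: Qd = 636 − 5P and Qs = 2P + 272.
Without the tax, 636 − 5P = 2P + 272 gives 7P = 364, so P* = $52 and Q* = 376.
With the tax collected from suppliers, supply shifts: Qs = 2(P − 7) + 272.
New equilibrium: buyers pay $54, suppliers receive $47, Q = 366. (Wedge: Pb − Ps = 7.)
Quantity falls by |ΔQ| = |376 − 366| = 10.
DWL = ½ · t · |ΔQ| = ½ · 7 · 10 = $35.

Deadweight loss = $35 million.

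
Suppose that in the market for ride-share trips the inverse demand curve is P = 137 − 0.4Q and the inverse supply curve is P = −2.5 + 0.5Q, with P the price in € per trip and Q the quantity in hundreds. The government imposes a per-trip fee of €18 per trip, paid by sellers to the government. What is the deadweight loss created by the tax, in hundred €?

Rewrite in direct form: Qd = 342.5 − 2.5P and Qs = 2P + 5.
Without the tax, 342.5 − 2.5P = 2P + 5 gives 4.5P = 337.5, so P* = €75 and Q* = 155.
With the tax collected from sellers, supply shifts: Qs = 2(P − 18) + 5.
Solving gives Q = 135 with buyers paying €83 and sellers receiving €65 (the €18 wedge).
Quantity falls by |ΔQ| = |155 − 135| = 20.
DWL = ½ · t · |ΔQ| = ½ · 18 · 20 = €180.

Deadweight loss = €180 hundred.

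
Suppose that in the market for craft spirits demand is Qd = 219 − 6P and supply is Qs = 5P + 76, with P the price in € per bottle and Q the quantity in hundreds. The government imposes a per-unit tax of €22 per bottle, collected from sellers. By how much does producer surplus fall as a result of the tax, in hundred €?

Before the tax: set 219 − 6P = 5P + 76 → P* = €13, Q* = 141.
With the tax collected from sellers, supply shifts: Qs = 5(P − 22) + 76.
Solving gives Q = 81 with buyers paying €23 and sellers receiving €1 (the €22 wedge).
ΔPS is the trapezoid between Q = 81 and Q = 141 of height €12: ½ · (141 + 81) · 12 = €1332.

Producer surplus falls by €1332 hundred.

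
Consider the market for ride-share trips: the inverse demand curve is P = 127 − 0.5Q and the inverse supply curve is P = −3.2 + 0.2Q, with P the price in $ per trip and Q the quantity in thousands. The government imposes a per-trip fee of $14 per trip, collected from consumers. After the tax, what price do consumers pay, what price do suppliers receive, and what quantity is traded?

Rewrite in direct form: Qd = 254 − 2P and Qs = 5P + 16.
Before the tax: set 254 − 2P = 5P + 16 → P* = $34, Q* = 186.
With the tax collected from consumers, demand (in seller-price terms) shifts: Qd = 254 − 2(P + 14).
New equilibrium: consumers pay $44, suppliers receive $30, Q = 166. (Wedge: Pb − Ps = 14.)

Consumers pay $44; suppliers receive $30; quantity = 166.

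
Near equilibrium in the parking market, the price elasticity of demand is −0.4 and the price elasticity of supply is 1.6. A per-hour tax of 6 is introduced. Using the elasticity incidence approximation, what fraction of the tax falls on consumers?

Consumers' share ≈ 0.8.

Incidence ratio: consumers' share ≈ εs / (εs + |εd|) = 1.6 / (1.6 + 0.4) = 0.8.
Supply is the more elastic side, so consumers bear the larger share.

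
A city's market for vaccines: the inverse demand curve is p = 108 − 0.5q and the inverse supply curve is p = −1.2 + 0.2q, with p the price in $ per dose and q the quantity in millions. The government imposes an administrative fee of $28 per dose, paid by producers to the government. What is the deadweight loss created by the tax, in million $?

Deadweight loss = $560 million.

Inverting to q(p) form: qd = 216 − 2p; qs = 5p + 6.
Without the tax, 216 − 2p = 5p + 6 gives 7p = 210, so p* = $30 and q* = 156.
With the tax collected from producers, supply shifts: qs = 5(p − 28) + 6.
Solving gives q = 116 with consumers paying $50 and producers receiving $22 (the $28 wedge).
Quantity falls by |ΔQ| = |156 − 116| = 40.
DWL = ½ · t · |ΔQ| = ½ · 28 · 40 = $560.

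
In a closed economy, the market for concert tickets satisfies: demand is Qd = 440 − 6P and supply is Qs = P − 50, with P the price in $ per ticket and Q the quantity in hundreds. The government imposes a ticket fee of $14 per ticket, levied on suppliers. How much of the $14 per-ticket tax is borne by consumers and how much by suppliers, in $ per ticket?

Consumers bear $2 per ticket; suppliers bear $12 per ticket.

Without the tax, 440 − 6P = P − 50 gives 7P = 490, so P* = $70 and Q* = 20.
With the tax collected from suppliers, supply shifts: Qs = (P − 14) − 50.
New equilibrium: consumers pay $72, suppliers receive $58, Q = 8. (Wedge: Pb − Ps = 14.)
Burden on consumers: $2; on suppliers: $12. (They sum to $14.)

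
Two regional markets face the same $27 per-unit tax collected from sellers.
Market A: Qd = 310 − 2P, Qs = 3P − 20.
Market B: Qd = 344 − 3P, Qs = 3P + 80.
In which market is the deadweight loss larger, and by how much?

Market B, by $109.35.

Market A: pre-tax P* = $66, Q* = 178; post-tax Q = 145.6; deadweight loss = $437.4.
Market B: pre-tax P* = $44, Q* = 212; post-tax Q = 171.5; deadweight loss = $546.75.
Difference: $437.4 vs $546.75 → market B is larger by $109.35.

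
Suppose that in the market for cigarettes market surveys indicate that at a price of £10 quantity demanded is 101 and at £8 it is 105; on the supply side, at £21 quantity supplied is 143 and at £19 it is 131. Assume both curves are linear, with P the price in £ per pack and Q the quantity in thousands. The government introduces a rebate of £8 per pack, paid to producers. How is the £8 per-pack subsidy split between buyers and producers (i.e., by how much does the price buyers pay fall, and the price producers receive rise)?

Demand slope: (105 − 101)/(8 − 10) = -2, so Qd = 121 − 2P.
Supply slope: (131 − 143)/(19 − 21) = 6, so Qs = 6P + 17.
Without the subsidy, 121 − 2P = 6P + 17 gives 8P = 104, so P* = £13 and Q* = 95.
With a per-unit subsidy paid to producers, each receives P + 8 per unit sold, so supply becomes Qs = 6(P + 8) + 17.
New equilibrium: buyers pay £7, producers receive £15, Q = 107. (Wedge: Pb − Ps = −8.)
Gain to buyers: £6; to producers: £2. (They sum to £8.)

Buyers gain £6 per pack; producers gain £2 per pack.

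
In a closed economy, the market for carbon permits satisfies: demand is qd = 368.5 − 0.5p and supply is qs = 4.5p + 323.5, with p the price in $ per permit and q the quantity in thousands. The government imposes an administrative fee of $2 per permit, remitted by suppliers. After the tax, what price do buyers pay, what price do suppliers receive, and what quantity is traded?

Without the tax, 368.5 − 0.5p = 4.5p + 323.5 gives 5p = 45, so p* = $9 and q* = 364.
With the tax collected from suppliers, supply shifts: qs = 4.5(p − 2) + 323.5.
New equilibrium: buyers pay $10.8, suppliers receive $8.8, q = 363.1. (Wedge: pb − ps = 2.)

Buyers pay $10.8; suppliers receive $8.8; quantity = 363.1.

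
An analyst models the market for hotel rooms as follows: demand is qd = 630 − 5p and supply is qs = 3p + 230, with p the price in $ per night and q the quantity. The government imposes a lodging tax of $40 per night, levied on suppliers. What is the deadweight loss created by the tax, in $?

Before the tax: set 630 − 5p = 3p + 230 → p* = $50, q* = 380.
With the tax collected from suppliers, supply shifts: qs = 3(p − 40) + 230.
New equilibrium: consumers pay $65, suppliers receive $25, q = 305. (Wedge: pb − ps = 40.)
Quantity falls by |ΔQ| = |380 − 305| = 75.
DWL = ½ · t · |ΔQ| = ½ · 40 · 75 = $1500.

Deadweight loss = $1500.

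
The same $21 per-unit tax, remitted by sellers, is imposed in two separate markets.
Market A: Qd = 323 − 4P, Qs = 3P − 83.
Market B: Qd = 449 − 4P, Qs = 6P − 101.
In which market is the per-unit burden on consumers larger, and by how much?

Market A: pre-tax P* = $58, Q* = 91; post-tax Q = 55; per-unit burden on consumers = $9.
Market B: pre-tax P* = $55, Q* = 229; post-tax Q = 178.6; per-unit burden on consumers = $12.6.
Difference: $9 vs $12.6 → market B is larger by $3.6.

Market B, by $3.6.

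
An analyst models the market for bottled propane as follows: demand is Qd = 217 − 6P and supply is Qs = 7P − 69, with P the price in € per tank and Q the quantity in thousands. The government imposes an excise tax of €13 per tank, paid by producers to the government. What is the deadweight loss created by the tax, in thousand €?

Deadweight loss = €273 thousand.

Before the tax: set 217 − 6P = 7P − 69 → P* = €22, Q* = 85.
With the tax collected from producers, supply shifts: Qs = 7(P − 13) − 69.
New equilibrium: buyers pay €29, producers receive €16, Q = 43. (Wedge: Pb − Ps = 13.)
Quantity falls by |ΔQ| = |85 − 43| = 42.
DWL = ½ · t · |ΔQ| = ½ · 13 · 42 = €273.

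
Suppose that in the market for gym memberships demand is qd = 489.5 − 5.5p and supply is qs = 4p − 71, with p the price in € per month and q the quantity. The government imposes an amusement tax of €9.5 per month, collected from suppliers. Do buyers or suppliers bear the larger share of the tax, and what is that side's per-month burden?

Suppliers bear the larger share: €5.5 per month.

Without the tax, 489.5 − 5.5p = 4p − 71 gives 9.5p = 560.5, so p* = €59 and q* = 165.
With the tax collected from suppliers, supply shifts: qs = 4(p − 9.5) − 71.
New equilibrium: buyers pay €63, suppliers receive €53.5, q = 143. (Wedge: pb − ps = 9.5.)
Per-month burden: buyers €4, suppliers €5.5.
Suppliers take the larger share because supply is less price-elastic here (demand slope 5.5 vs supply slope 4).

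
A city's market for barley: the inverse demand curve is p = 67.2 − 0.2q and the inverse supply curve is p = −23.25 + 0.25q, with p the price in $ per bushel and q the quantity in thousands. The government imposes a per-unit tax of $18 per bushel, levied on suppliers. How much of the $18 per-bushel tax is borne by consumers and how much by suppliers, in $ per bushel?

Rewrite in direct form: qd = 336 − 5p and qs = 4p + 93.
Without the tax, 336 − 5p = 4p + 93 gives 9p = 243, so p* = $27 and q* = 201.
With the tax collected from suppliers, supply shifts: qs = 4(p − 18) + 93.
New equilibrium: consumers pay $35, suppliers receive $17, q = 161. (Wedge: pb − ps = 18.)
Burden on consumers: $8; on suppliers: $10. (They sum to $18.)
The less price-elastic side of the market bears the larger share of a per-unit tax.

Consumers bear $8 per bushel; suppliers bear $10 per bushel.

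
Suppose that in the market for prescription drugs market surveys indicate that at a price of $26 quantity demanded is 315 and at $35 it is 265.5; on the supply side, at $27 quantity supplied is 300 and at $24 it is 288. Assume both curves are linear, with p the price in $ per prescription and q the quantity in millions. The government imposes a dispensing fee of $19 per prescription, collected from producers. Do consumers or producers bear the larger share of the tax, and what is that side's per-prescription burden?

Producers bear the larger share: $11 per prescription.

Demand slope: (265.5 − 315)/(35 − 26) = -5.5, so qd = 458 − 5.5p.
Supply slope: (288 − 300)/(24 − 27) = 4, so qs = 4p + 192.
Without the tax, 458 − 5.5p = 4p + 192 gives 9.5p = 266, so p* = $28 and q* = 304.
With the tax collected from producers, supply shifts: qs = 4(p − 19) + 192.
Solving gives q = 260 with consumers paying $36 and producers receiving $17 (the $19 wedge).
Per-prescription burden: consumers $8, producers $11.
Producers take the larger share because supply is less price-elastic here (demand slope 5.5 vs supply slope 4).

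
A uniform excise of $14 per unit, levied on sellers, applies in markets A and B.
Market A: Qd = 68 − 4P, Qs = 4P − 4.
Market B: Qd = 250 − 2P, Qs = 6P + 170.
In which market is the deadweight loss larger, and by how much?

Market A, by $49.

Market A: pre-tax P* = $9, Q* = 32; post-tax Q = 4; deadweight loss = $196.
Market B: pre-tax P* = $10, Q* = 230; post-tax Q = 209; deadweight loss = $147.
Difference: $196 vs $147 → market A is larger by $49.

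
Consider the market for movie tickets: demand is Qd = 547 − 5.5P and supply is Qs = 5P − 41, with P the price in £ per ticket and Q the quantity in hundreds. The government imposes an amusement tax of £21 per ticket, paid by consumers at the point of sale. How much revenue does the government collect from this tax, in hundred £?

Without the tax, 547 − 5.5P = 5P − 41 gives 10.5P = 588, so P* = £56 and Q* = 239.
With the tax collected from consumers, demand (in seller-price terms) shifts: Qd = 547 − 5.5(P + 21).
Solving gives Q = 184 with consumers paying £66 and producers receiving £45 (the £21 wedge).
Revenue = t · Q = 21 · 184 = £3864.

Tax revenue = £3864 hundred.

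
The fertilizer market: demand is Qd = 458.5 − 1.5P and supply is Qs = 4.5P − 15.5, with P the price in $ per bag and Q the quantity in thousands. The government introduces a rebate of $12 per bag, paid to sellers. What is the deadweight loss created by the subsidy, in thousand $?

Deadweight loss = $81 thousand.

Before the subsidy: set 458.5 − 1.5P = 4.5P − 15.5 → P* = $79, Q* = 340.
With a per-unit subsidy paid to sellers, each receives P + 12 per unit sold, so supply becomes Qs = 4.5(P + 12) − 15.5.
New equilibrium: consumers pay $70, sellers receive $82, Q = 353.5. (Wedge: Pb − Ps = −12.)
Quantity rises by |ΔQ| = |340 − 353.5| = 13.5.
DWL = ½ · t · |ΔQ| = ½ · 12 · 13.5 = $81.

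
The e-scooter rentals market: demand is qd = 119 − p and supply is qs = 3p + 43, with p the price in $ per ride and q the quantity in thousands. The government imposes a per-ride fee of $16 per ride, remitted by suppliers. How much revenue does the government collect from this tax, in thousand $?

Tax revenue = $1408 thousand.

Without the tax, 119 − p = 3p + 43 gives 4p = 76, so p* = $19 and q* = 100.
With the tax collected from suppliers, supply shifts: qs = 3(p − 16) + 43.
New equilibrium: consumers pay $31, suppliers receive $15, q = 88. (Wedge: pb − ps = 16.)
Revenue = t · Q = 16 · 88 = $1408.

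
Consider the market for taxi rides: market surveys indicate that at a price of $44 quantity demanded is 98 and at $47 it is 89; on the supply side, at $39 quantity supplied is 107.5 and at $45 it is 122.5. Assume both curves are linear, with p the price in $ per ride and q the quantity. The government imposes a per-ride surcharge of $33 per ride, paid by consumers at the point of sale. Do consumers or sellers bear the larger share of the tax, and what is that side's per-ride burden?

Demand slope: (89 − 98)/(47 − 44) = -3, so qd = 230 − 3p.
Supply slope: (122.5 − 107.5)/(45 − 39) = 2.5, so qs = 2.5p + 10.
Before the tax: set 230 − 3p = 2.5p + 10 → p* = $40, q* = 110.
With the tax collected from consumers, demand (in seller-price terms) shifts: qd = 230 − 3(p + 33).
New equilibrium: consumers pay $55, sellers receive $22, q = 65. (Wedge: pb − ps = 33.)
Per-ride burden: consumers $15, sellers $18.
Sellers take the larger share because supply is less price-elastic here (demand slope 3 vs supply slope 2.5).
The less price-elastic side of the market bears the larger share of a per-unit tax.

Sellers bear the larger share: $18 per ride.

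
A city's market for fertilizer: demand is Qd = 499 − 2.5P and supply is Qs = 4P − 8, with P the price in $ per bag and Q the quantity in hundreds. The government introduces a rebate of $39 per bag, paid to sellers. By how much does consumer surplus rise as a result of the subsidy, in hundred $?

Consumer surplus rises by $8016 hundred.

Before the subsidy: set 499 − 2.5P = 4P − 8 → P* = $78, Q* = 304.
With a per-unit subsidy paid to sellers, each receives P + 39 per unit sold, so supply becomes Qs = 4(P + 39) − 8.
Solving gives Q = 364 with consumers paying $54 and sellers receiving $93 (the $39 wedge).
ΔCS is the trapezoid between Q = 364 and Q = 304 of height $24: ½ · (304 + 364) · 24 = $8016.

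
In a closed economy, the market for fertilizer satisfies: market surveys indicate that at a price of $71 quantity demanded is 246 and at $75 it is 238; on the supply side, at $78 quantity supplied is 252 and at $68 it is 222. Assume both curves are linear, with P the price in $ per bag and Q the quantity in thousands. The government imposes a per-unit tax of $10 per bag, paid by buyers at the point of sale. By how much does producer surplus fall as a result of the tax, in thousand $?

Producer surplus falls by $936 thousand.

Demand slope: (238 − 246)/(75 − 71) = -2, so Qd = 388 − 2P.
Supply slope: (222 − 252)/(68 − 78) = 3, so Qs = 3P + 18.
Before the tax: set 388 − 2P = 3P + 18 → P* = $74, Q* = 240.
With the tax collected from buyers, demand (in seller-price terms) shifts: Qd = 388 − 2(P + 10).
New equilibrium: buyers pay $80, suppliers receive $70, Q = 228. (Wedge: Pb − Ps = 10.)
ΔPS is the trapezoid between Q = 228 and Q = 240 of height $4: ½ · (240 + 228) · 4 = $936.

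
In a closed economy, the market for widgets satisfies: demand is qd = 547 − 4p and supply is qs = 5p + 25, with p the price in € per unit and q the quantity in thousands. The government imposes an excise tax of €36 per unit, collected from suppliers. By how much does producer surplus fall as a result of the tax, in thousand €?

Producer surplus falls by €4400 thousand.

Without the tax, 547 − 4p = 5p + 25 gives 9p = 522, so p* = €58 and q* = 315.
With the tax collected from suppliers, supply shifts: qs = 5(p − 36) + 25.
Solving gives q = 235 with buyers paying €78 and suppliers receiving €42 (the €36 wedge).
ΔPS is the trapezoid between Q = 235 and Q = 315 of height €16: ½ · (315 + 235) · 16 = €4400.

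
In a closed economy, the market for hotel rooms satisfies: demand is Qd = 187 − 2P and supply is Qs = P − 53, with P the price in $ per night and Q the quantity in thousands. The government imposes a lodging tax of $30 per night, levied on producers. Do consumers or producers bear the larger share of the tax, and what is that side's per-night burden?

Before the tax: set 187 − 2P = P − 53 → P* = $80, Q* = 27.
With the tax collected from producers, supply shifts: Qs = (P − 30) − 53.
New equilibrium: consumers pay $90, producers receive $60, Q = 7. (Wedge: Pb − Ps = 30.)
Per-night burden: consumers $10, producers $20.
Producers take the larger share because supply is less price-elastic here (demand slope 2 vs supply slope 1).

Producers bear the larger share: $20 per night.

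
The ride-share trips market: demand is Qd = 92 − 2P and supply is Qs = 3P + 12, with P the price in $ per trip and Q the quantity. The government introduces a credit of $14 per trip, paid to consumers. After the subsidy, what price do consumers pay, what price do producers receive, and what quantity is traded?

Before the subsidy: set 92 − 2P = 3P + 12 → P* = $16, Q* = 60.
With a per-unit subsidy paid to consumers, each effectively pays P − 14, so demand becomes Qd = 92 − 2(P − 14).
New equilibrium: consumers pay $7.6, producers receive $21.6, Q = 76.8. (Wedge: Pb − Ps = −14.)

Consumers pay $7.6; producers receive $21.6; quantity = 76.8.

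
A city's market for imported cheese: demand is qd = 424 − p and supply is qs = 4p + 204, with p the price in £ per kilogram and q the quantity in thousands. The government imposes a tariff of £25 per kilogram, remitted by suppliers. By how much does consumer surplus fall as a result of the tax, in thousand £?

Without the tax, 424 − p = 4p + 204 gives 5p = 220, so p* = £44 and q* = 380.
With the tax collected from suppliers, supply shifts: qs = 4(p − 25) + 204.
New equilibrium: consumers pay £64, suppliers receive £39, q = 360. (Wedge: pb − ps = 25.)
ΔCS is the trapezoid between Q = 360 and Q = 380 of height £20: ½ · (380 + 360) · 20 = £7400.

Consumer surplus falls by £7400 thousand.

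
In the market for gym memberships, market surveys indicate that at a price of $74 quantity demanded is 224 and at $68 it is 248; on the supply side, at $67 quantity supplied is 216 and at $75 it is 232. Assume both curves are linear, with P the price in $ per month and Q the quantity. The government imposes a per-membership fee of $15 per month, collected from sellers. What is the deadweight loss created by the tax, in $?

Deadweight loss = $150.

Demand slope: (248 − 224)/(68 − 74) = -4, so Qd = 520 − 4P.
Supply slope: (232 − 216)/(75 − 67) = 2, so Qs = 2P + 82.
Before the tax: set 520 − 4P = 2P + 82 → P* = $73, Q* = 228.
With the tax collected from sellers, supply shifts: Qs = 2(P − 15) + 82.
Solving gives Q = 208 with buyers paying $78 and sellers receiving $63 (the $15 wedge).
Quantity falls by |ΔQ| = |228 − 208| = 20.
DWL = ½ · t · |ΔQ| = ½ · 15 · 20 = $150.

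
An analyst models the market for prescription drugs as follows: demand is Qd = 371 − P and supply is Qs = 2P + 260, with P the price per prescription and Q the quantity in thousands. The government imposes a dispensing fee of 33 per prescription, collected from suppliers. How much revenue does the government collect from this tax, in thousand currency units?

Tax revenue = 10296 thousand.

Before the tax: set 371 − P = 2P + 260 → P* = 37, Q* = 334.
With the tax collected from suppliers, supply shifts: Qs = 2(P − 33) + 260.
New equilibrium: consumers pay 59, suppliers receive 26, Q = 312. (Wedge: Pb − Ps = 33.)
Revenue = t · Q = 33 · 312 = 10296.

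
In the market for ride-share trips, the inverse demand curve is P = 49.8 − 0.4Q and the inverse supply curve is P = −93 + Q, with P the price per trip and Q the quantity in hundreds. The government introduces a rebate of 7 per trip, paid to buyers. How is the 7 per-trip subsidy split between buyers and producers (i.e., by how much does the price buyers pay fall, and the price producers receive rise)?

Buyers gain 2 per trip; producers gain 5 per trip.

Rewrite in direct form: Qd = 124.5 − 2.5P and Qs = P + 93.
Without the subsidy, 124.5 − 2.5P = P + 93 gives 3.5P = 31.5, so P* = 9 and Q* = 102.
With a per-unit subsidy paid to buyers, each effectively pays P − 7, so demand becomes Qd = 124.5 − 2.5(P − 7).
Solving gives Q = 107 with buyers paying 7 and producers receiving 14 (the 7 wedge).
Gain to buyers: 2; to producers: 5. (They sum to 7.)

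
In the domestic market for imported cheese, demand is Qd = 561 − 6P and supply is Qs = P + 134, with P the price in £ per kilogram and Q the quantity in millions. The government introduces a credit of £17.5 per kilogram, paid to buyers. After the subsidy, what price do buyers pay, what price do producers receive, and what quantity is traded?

Buyers pay £58.5; producers receive £76; quantity = 210.

Without the subsidy, 561 − 6P = P + 134 gives 7P = 427, so P* = £61 and Q* = 195.
With a per-unit subsidy paid to buyers, each effectively pays P − 17.5, so demand becomes Qd = 561 − 6(P − 17.5).
Solving gives Q = 210 with buyers paying £58.5 and producers receiving £76 (the £17.5 wedge).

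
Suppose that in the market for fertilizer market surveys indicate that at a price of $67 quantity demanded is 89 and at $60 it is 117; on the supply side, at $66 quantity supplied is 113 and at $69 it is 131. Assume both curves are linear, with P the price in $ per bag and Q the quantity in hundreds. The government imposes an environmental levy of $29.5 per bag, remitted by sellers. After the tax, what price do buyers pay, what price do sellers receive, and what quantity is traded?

Demand slope: (117 − 89)/(60 − 67) = -4, so Qd = 357 − 4P.
Supply slope: (131 − 113)/(69 − 66) = 6, so Qs = 6P − 283.
Before the tax: set 357 − 4P = 6P − 283 → P* = $64, Q* = 101.
With the tax collected from sellers, supply shifts: Qs = 6(P − 29.5) − 283.
Solving gives Q = 30.2 with buyers paying $81.7 and sellers receiving $52.2 (the $29.5 wedge).

Buyers pay $81.7; sellers receive $52.2; quantity = 30.2.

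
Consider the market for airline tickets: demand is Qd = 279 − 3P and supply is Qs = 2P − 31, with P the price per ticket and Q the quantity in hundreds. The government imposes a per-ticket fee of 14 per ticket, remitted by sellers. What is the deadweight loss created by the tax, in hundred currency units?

Before the tax: set 279 − 3P = 2P − 31 → P* = 62, Q* = 93.
With the tax collected from sellers, supply shifts: Qs = 2(P − 14) − 31.
New equilibrium: consumers pay 67.6, sellers receive 53.6, Q = 76.2. (Wedge: Pb − Ps = 14.)
Quantity falls by |ΔQ| = |93 − 76.2| = 16.8.
DWL = ½ · t · |ΔQ| = ½ · 14 · 16.8 = 117.6.

Deadweight loss = 117.6 hundred.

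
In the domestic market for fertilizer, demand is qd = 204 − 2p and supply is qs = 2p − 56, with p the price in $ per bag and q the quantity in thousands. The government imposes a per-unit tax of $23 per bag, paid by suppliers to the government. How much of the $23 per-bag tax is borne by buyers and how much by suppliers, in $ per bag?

Buyers bear $11.5 per bag; suppliers bear $11.5 per bag.

Before the tax: set 204 − 2p = 2p − 56 → p* = $65, q* = 74.
With the tax collected from suppliers, supply shifts: qs = 2(p − 23) − 56.
Solving gives q = 51 with buyers paying $76.5 and suppliers receiving $53.5 (the $23 wedge).
Burden on buyers: $11.5; on suppliers: $11.5. (They sum to $23.)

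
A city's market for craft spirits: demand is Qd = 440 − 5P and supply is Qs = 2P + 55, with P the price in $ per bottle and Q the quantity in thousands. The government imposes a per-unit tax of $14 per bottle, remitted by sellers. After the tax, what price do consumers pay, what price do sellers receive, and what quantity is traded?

Consumers pay $59; sellers receive $45; quantity = 145.

Before the tax: set 440 − 5P = 2P + 55 → P* = $55, Q* = 165.
With the tax collected from sellers, supply shifts: Qs = 2(P − 14) + 55.
New equilibrium: consumers pay $59, sellers receive $45, Q = 145. (Wedge: Pb − Ps = 14.)
The less price-elastic side of the market bears the larger share of a per-unit tax.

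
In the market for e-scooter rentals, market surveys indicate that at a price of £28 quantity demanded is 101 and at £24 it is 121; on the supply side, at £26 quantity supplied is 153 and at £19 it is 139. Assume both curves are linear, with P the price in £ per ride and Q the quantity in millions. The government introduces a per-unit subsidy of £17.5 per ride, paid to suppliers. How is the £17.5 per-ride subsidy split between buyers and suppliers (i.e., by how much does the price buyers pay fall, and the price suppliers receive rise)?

Buyers gain £5 per ride; suppliers gain £12.5 per ride.

Demand slope: (121 − 101)/(24 − 28) = -5, so Qd = 241 − 5P.
Supply slope: (139 − 153)/(19 − 26) = 2, so Qs = 2P + 101.
Before the subsidy: set 241 − 5P = 2P + 101 → P* = £20, Q* = 141.
With a per-unit subsidy paid to suppliers, each receives P + 17.5 per unit sold, so supply becomes Qs = 2(P + 17.5) + 101.
Solving gives Q = 166 with buyers paying £15 and suppliers receiving £32.5 (the £17.5 wedge).
Gain to buyers: £5; to suppliers: £12.5. (They sum to £17.5.)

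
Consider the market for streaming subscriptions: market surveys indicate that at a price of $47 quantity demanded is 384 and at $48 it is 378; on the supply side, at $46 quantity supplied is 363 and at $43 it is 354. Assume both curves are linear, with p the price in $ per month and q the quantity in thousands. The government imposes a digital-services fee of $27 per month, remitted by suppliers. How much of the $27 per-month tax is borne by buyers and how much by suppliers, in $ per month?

Buyers bear $9 per month; suppliers bear $18 per month.

Demand slope: (378 − 384)/(48 − 47) = -6, so qd = 666 − 6p.
Supply slope: (354 − 363)/(43 − 46) = 3, so qs = 3p + 225.
Without the tax, 666 − 6p = 3p + 225 gives 9p = 441, so p* = $49 and q* = 372.
With the tax collected from suppliers, supply shifts: qs = 3(p − 27) + 225.
Solving gives q = 318 with buyers paying $58 and suppliers receiving $31 (the $27 wedge).
Burden on buyers: $9; on suppliers: $18. (They sum to $27.)
The less price-elastic side of the market bears the larger share of a per-unit tax.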